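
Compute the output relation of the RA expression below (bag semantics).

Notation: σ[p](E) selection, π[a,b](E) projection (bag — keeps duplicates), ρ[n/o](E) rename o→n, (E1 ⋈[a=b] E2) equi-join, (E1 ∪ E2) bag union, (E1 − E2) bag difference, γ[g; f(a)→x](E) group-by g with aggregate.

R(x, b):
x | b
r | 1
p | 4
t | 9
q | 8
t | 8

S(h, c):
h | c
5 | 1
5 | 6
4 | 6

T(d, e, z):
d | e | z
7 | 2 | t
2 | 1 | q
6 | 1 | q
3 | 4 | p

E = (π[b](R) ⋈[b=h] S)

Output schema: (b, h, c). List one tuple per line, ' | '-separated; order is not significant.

Row counts bottom-up:
  R → 5
  π[b](R) → 5
  S → 3
  (π[b](R) ⋈[b=h] S) → 1

== RESULT ==
b | h | c
4 | 4 | 6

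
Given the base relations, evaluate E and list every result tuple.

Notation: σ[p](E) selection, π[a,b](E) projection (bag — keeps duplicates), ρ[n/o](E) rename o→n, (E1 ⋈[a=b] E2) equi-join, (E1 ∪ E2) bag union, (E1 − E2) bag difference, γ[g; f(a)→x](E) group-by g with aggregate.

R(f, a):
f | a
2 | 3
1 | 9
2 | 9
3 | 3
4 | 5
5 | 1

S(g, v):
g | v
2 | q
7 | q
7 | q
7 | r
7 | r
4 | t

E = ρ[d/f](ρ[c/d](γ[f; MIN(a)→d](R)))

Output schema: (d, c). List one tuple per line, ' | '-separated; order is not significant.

Row counts bottom-up:
  R → 6
  γ[f; MIN(a)→d](R) → 5
  ρ[c/d](γ[f; MIN(a)→d](R)) → 5
  ρ[d/f](ρ[c/d](γ[f; MIN(a)→d](R))) → 5

== RESULT ==
d | c
1 | 9
2 | 3
3 | 3
4 | 5
5 | 1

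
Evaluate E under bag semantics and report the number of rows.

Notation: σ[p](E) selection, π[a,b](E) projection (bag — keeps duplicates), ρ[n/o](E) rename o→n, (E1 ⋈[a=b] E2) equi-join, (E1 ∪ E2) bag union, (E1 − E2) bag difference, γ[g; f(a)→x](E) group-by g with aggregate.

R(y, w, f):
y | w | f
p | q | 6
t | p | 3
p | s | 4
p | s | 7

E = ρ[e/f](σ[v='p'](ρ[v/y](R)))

Subexpression sizes:
  R → 4
  ρ[v/y](R) → 4
  σ[v='p'](ρ[v/y](R)) → 3
  ρ[e/f](σ[v='p'](ρ[v/y](R))) → 3

|E| = 3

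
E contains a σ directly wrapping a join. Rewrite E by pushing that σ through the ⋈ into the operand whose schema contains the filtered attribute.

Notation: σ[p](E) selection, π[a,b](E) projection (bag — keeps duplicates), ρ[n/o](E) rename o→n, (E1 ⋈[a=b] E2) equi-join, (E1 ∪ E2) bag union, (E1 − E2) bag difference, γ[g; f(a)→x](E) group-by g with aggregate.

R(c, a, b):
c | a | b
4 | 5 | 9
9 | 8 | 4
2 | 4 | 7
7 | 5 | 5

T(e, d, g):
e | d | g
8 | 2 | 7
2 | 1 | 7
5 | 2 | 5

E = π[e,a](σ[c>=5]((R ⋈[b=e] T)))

σ filters on c, owned by the left side.
E' = π[e,a]((σ[c>=5](R) ⋈[b=e] T))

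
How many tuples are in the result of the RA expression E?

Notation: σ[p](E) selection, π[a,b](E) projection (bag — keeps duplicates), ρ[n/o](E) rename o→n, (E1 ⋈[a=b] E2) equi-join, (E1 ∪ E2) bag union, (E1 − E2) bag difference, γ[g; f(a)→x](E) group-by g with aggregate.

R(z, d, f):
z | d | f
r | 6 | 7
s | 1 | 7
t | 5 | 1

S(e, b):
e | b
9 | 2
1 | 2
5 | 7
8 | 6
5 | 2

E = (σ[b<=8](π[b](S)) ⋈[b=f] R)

Stepwise |·|:
  S → 5
  π[b](S) → 5
  σ[b<=8](π[b](S)) → 5
  R → 3
  (σ[b<=8](π[b](S)) ⋈[b=f] R) → 2

|E| = 2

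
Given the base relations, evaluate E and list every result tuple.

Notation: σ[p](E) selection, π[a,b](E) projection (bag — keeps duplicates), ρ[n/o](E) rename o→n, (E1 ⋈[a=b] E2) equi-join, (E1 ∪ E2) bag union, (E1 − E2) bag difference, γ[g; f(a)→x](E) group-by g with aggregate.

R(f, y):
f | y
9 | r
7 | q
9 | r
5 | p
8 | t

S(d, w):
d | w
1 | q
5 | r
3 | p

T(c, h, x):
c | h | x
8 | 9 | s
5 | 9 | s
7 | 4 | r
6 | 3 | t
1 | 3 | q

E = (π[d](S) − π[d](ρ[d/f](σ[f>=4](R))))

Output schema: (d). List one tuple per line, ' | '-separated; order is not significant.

Subexpression sizes:
  S → 3
  π[d](S) → 3
  R → 5
  σ[f>=4](R) → 5
  ρ[d/f](σ[f>=4](R)) → 5
  π[d](ρ[d/f](σ[f>=4](R))) → 5
  (π[d](S) − π[d](ρ[d/f](σ[f>=4](R)))) → 2

== RESULT ==
d
1
3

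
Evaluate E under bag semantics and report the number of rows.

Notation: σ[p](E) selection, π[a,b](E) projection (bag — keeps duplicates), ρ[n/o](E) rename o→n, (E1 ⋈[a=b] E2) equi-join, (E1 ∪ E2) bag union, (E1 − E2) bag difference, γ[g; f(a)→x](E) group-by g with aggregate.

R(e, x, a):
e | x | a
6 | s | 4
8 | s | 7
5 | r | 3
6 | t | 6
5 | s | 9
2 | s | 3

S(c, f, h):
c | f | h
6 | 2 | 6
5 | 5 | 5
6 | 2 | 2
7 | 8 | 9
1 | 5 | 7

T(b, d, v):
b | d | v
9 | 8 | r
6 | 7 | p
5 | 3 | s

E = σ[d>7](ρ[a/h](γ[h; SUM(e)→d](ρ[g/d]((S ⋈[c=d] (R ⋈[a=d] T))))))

Per-node cardinality:
  S → 5
  R → 6
  T → 3
  (R ⋈[a=d] T) → 3
  (S ⋈[c=d] (R ⋈[a=d] T)) → 1
  ρ[g/d]((S ⋈[c=d] (R ⋈[a=d] T))) → 1
  γ[h; SUM(e)→d](ρ[g/d]((S ⋈[c=d] (R ⋈[a=d] T)))) → 1
  ρ[a/h](γ[h; SUM(e)→d](ρ[g/d]((S ⋈[c=d] (R ⋈[a=d] T))))) → 1
  σ[d>7](ρ[a/h](γ[h; SUM(e)→d](ρ[g/d]((S ⋈[c=d] (R ⋈[a=d] T)))))) → 1

|E| = 1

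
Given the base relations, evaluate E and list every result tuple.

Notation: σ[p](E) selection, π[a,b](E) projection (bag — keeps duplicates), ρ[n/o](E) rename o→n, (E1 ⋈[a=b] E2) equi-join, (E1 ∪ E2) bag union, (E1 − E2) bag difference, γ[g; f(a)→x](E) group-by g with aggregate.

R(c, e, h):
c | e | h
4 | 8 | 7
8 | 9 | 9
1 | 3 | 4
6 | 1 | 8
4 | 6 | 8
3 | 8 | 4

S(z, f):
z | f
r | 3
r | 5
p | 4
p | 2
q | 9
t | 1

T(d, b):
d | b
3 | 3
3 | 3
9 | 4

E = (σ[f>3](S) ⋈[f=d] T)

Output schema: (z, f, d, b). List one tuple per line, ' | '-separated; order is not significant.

Stepwise |·|:
  S → 6
  σ[f>3](S) → 3
  T → 3
  (σ[f>3](S) ⋈[f=d] T) → 1

== RESULT ==
z | f | d | b
q | 9 | 9 | 4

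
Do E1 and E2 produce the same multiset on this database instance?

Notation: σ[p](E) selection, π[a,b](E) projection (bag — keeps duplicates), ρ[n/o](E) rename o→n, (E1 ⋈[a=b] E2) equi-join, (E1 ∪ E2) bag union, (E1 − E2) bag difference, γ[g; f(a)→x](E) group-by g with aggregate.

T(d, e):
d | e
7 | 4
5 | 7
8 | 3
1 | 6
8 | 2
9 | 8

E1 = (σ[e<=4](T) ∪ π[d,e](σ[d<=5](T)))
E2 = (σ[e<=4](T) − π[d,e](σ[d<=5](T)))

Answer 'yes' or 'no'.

E1 row counts bottom-up:
  T → 6
  σ[e<=4](T) → 3
  T → 6
  σ[d<=5](T) → 2
  π[d,e](σ[d<=5](T)) → 2
  (σ[e<=4](T) ∪ π[d,e](σ[d<=5](T))) → 5
E2 row counts bottom-up:
  T → 6
  σ[e<=4](T) → 3
  T → 6
  σ[d<=5](T) → 2
  π[d,e](σ[d<=5](T)) → 2
  (σ[e<=4](T) − π[d,e](σ[d<=5](T))) → 3

E1 result:
d | e
1 | 6
5 | 7
7 | 4
8 | 2
8 | 3
E2 result:
d | e
7 | 4
8 | 2
8 | 3
Witness: (1, 6) appears 1× in E1 but 0× in E2.

no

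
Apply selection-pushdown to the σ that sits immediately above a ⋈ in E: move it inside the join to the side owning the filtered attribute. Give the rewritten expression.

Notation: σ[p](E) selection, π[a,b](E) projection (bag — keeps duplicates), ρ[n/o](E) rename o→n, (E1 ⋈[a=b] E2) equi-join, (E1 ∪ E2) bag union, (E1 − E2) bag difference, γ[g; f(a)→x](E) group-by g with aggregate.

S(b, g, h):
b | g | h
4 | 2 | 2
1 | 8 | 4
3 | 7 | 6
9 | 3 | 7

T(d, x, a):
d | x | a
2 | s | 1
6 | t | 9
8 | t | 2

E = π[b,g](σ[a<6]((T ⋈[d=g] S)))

σ filters on a, owned by the left side.
E' = π[b,g]((σ[a<6](T) ⋈[d=g] S))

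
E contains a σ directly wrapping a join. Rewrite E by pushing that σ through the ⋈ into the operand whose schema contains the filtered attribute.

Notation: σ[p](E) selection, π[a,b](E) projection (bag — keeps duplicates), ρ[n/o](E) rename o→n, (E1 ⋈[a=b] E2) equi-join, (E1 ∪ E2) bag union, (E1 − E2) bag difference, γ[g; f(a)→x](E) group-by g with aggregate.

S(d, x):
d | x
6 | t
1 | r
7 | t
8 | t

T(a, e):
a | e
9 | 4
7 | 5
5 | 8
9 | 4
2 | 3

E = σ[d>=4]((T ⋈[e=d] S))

σ filters on d, owned by the right side.
E' = (T ⋈[e=d] σ[d>=4](S))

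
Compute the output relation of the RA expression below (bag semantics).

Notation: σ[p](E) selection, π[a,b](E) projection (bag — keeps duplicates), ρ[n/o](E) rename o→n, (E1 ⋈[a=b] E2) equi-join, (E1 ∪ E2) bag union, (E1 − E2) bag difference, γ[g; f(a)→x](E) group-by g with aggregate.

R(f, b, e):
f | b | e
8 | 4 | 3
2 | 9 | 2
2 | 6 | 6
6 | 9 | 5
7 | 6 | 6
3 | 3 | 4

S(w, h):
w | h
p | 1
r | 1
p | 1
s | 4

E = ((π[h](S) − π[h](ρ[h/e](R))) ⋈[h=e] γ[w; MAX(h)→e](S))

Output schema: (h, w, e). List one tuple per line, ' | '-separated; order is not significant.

Stepwise |·|:
  S → 4
  π[h](S) → 4
  R → 6
  ρ[h/e](R) → 6
  π[h](ρ[h/e](R)) → 6
  (π[h](S) − π[h](ρ[h/e](R))) → 3
  S → 4
  γ[w; MAX(h)→e](S) → 3
  ((π[h](S) − π[h](ρ[h/e](R))) ⋈[h=e] γ[w; MAX(h)→e](S)) → 6

== RESULT ==
h | w | e
1 | p | 1
1 | p | 1
1 | p | 1
1 | r | 1
1 | r | 1
1 | r | 1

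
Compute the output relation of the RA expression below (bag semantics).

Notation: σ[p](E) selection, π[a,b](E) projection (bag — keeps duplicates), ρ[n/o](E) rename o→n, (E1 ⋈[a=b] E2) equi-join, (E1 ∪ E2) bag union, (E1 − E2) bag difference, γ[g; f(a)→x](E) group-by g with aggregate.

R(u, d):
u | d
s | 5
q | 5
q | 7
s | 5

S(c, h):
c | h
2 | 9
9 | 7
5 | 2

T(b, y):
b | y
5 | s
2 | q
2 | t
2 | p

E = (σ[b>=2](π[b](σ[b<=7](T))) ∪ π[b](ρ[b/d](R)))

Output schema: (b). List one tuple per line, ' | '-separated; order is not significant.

Subexpression sizes:
  T → 4
  σ[b<=7](T) → 4
  π[b](σ[b<=7](T)) → 4
  σ[b>=2](π[b](σ[b<=7](T))) → 4
  R → 4
  ρ[b/d](R) → 4
  π[b](ρ[b/d](R)) → 4
  (σ[b>=2](π[b](σ[b<=7](T))) ∪ π[b](ρ[b/d](R))) → 8

== RESULT ==
b
2
2
2
5
5
5
5
7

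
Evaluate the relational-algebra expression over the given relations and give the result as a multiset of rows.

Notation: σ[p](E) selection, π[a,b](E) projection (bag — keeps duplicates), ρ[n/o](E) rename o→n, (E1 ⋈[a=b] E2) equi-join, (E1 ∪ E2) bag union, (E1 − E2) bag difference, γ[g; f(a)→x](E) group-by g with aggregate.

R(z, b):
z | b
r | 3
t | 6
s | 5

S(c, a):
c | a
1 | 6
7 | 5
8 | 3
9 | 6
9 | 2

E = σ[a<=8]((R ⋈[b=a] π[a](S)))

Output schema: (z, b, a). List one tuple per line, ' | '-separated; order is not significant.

Stepwise |·|:
  R → 3
  S → 5
  π[a](S) → 5
  (R ⋈[b=a] π[a](S)) → 4
  σ[a<=8]((R ⋈[b=a] π[a](S))) → 4

== RESULT ==
z | b | a
r | 3 | 3
s | 5 | 5
t | 6 | 6
t | 6 | 6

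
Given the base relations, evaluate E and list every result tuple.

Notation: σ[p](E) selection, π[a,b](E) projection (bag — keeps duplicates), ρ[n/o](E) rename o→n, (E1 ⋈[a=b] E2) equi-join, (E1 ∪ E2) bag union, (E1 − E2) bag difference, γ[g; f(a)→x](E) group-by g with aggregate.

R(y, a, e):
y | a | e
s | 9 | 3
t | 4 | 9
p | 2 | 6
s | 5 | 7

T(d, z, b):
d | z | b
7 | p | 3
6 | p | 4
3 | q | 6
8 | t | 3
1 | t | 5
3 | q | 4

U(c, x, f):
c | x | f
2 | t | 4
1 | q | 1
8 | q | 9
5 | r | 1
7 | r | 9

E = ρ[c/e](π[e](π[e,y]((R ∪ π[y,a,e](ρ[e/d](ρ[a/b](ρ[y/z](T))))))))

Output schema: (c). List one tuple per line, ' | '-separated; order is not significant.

Subexpression sizes:
  R → 4
  T → 6
  ρ[y/z](T) → 6
  ρ[a/b](ρ[y/z](T)) → 6
  ρ[e/d](ρ[a/b](ρ[y/z](T))) → 6
  π[y,a,e](ρ[e/d](ρ[a/b](ρ[y/z](T)))) → 6
  (R ∪ π[y,a,e](ρ[e/d](ρ[a/b](ρ[y/z](T))))) → 10
  π[e,y]((R ∪ π[y,a,e](ρ[e/d](ρ[a/b](ρ[y/z](T)))))) → 10
  π[e](π[e,y]((R ∪ π[y,a,e](ρ[e/d](ρ[a/b](ρ[y/z](T))))))) → 10
  ρ[c/e](π[e](π[e,y]((R ∪ π[y,a,e](ρ[e/d](ρ[a/b](ρ[y/z](T)))))))) → 10

== RESULT ==
c
1
3
3
3
6
6
7
7
8
9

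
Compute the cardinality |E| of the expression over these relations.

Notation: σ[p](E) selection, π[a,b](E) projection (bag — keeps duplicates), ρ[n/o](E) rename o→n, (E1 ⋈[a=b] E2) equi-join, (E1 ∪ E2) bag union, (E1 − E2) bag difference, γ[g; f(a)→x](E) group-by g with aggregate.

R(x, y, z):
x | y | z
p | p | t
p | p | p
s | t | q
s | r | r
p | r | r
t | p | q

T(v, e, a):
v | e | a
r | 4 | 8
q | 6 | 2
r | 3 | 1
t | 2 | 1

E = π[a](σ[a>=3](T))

Row counts bottom-up:
  T → 4
  σ[a>=3](T) → 1
  π[a](σ[a>=3](T)) → 1

|E| = 1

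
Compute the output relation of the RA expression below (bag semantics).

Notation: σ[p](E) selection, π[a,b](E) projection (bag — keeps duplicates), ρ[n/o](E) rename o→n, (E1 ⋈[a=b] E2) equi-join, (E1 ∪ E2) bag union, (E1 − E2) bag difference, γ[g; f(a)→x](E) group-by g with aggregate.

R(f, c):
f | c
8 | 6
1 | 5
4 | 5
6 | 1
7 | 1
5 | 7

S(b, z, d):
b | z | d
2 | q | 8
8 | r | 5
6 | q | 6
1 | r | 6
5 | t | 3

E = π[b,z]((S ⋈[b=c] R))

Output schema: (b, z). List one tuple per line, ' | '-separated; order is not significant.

Stepwise |·|:
  S → 5
  R → 6
  (S ⋈[b=c] R) → 5
  π[b,z]((S ⋈[b=c] R)) → 5

== RESULT ==
b | z
1 | r
1 | r
5 | t
5 | t
6 | q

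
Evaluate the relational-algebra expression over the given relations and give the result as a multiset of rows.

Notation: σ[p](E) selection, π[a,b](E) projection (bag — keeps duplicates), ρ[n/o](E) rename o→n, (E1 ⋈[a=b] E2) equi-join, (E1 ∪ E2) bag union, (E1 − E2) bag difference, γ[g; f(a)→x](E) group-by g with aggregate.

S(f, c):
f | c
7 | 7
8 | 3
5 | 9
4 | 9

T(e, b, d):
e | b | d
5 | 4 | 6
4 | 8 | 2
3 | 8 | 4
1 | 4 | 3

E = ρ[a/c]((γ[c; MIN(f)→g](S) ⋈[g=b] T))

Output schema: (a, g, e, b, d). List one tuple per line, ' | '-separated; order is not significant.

Subexpression sizes:
  S → 4
  γ[c; MIN(f)→g](S) → 3
  T → 4
  (γ[c; MIN(f)→g](S) ⋈[g=b] T) → 4
  ρ[a/c]((γ[c; MIN(f)→g](S) ⋈[g=b] T)) → 4

== RESULT ==
a | g | e | b | d
3 | 8 | 3 | 8 | 4
3 | 8 | 4 | 8 | 2
9 | 4 | 1 | 4 | 3
9 | 4 | 5 | 4 | 6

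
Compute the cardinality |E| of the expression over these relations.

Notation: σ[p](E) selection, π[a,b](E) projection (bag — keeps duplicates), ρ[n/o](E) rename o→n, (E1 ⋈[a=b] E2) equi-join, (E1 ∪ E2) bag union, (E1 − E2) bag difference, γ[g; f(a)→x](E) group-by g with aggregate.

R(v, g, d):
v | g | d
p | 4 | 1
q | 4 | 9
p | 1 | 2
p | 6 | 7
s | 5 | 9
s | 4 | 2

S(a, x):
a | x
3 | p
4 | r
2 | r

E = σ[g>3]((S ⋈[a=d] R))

Row counts bottom-up:
  S → 3
  R → 6
  (S ⋈[a=d] R) → 2
  σ[g>3]((S ⋈[a=d] R)) → 1

|E| = 1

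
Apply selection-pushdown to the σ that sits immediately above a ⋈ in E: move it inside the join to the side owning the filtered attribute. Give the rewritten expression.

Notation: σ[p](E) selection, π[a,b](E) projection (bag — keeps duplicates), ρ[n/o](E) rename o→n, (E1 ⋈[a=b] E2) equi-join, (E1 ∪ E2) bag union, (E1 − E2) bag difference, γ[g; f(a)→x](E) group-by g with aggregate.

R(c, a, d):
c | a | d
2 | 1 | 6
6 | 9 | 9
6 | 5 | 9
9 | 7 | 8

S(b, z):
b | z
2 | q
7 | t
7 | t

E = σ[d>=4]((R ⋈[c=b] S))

σ filters on d, owned by the left side.
E' = (σ[d>=4](R) ⋈[c=b] S)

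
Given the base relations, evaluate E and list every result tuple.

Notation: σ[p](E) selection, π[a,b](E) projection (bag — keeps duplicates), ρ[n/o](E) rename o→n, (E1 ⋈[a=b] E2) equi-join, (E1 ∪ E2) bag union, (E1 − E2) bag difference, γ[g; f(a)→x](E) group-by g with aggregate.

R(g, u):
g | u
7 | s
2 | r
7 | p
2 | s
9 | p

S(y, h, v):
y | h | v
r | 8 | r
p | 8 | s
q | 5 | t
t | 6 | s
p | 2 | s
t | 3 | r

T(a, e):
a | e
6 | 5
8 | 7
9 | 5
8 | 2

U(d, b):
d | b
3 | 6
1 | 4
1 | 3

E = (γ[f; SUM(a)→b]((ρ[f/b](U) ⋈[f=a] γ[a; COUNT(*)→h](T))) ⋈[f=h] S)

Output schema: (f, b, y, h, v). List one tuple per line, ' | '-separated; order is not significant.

Per-node cardinality:
  U → 3
  ρ[f/b](U) → 3
  T → 4
  γ[a; COUNT(*)→h](T) → 3
  (ρ[f/b](U) ⋈[f=a] γ[a; COUNT(*)→h](T)) → 1
  γ[f; SUM(a)→b]((ρ[f/b](U) ⋈[f=a] γ[a; COUNT(*)→h](T))) → 1
  S → 6
  (γ[f; SUM(a)→b]((ρ[f/b](U) ⋈[f=a] γ[a; COUNT(*)→h](T))) ⋈[f=h] S) → 1

== RESULT ==
f | b | y | h | v
6 | 6 | t | 6 | s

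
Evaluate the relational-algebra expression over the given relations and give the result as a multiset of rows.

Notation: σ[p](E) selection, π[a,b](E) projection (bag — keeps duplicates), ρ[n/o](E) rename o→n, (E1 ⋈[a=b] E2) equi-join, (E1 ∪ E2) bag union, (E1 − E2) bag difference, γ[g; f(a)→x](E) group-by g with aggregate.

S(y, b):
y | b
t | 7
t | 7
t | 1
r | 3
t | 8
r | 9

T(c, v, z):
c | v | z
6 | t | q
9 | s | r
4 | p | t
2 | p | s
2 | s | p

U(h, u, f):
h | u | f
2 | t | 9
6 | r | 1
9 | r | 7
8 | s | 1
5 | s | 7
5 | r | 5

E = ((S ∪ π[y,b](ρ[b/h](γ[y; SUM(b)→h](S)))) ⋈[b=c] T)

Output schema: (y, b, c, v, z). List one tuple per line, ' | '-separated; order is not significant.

Subexpression sizes:
  S → 6
  S → 6
  γ[y; SUM(b)→h](S) → 2
  ρ[b/h](γ[y; SUM(b)→h](S)) → 2
  π[y,b](ρ[b/h](γ[y; SUM(b)→h](S))) → 2
  (S ∪ π[y,b](ρ[b/h](γ[y; SUM(b)→h](S)))) → 8
  T → 5
  ((S ∪ π[y,b](ρ[b/h](γ[y; SUM(b)→h](S)))) ⋈[b=c] T) → 1

== RESULT ==
y | b | c | v | z
r | 9 | 9 | s | r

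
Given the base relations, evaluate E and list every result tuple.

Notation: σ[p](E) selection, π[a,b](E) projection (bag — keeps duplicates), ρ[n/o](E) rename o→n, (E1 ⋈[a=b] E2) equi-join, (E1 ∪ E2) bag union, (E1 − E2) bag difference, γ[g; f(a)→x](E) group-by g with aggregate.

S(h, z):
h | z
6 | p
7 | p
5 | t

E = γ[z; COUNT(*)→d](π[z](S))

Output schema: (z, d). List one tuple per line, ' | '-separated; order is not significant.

Row counts bottom-up:
  S → 3
  π[z](S) → 3
  γ[z; COUNT(*)→d](π[z](S)) → 2

== RESULT ==
z | d
p | 2
t | 1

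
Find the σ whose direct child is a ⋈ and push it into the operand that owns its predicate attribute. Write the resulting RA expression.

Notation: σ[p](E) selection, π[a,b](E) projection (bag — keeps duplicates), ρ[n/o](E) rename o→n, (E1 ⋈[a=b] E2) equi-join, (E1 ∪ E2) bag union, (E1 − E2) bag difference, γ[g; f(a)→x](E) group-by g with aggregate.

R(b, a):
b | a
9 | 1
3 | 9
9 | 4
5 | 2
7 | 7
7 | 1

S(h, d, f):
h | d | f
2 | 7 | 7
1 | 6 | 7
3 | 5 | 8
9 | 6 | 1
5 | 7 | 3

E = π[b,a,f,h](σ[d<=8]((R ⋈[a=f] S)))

σ filters on d, owned by the right side.
E' = π[b,a,f,h]((R ⋈[a=f] σ[d<=8](S)))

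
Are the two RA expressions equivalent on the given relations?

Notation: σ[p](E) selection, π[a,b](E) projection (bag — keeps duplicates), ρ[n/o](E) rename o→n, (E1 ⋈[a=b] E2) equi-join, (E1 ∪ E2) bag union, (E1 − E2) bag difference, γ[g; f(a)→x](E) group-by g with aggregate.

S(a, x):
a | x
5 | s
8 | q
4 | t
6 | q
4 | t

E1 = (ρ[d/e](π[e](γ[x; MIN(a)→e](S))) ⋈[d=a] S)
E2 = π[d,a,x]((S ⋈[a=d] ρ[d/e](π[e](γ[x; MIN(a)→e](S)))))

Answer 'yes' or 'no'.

E1 row counts bottom-up:
  S → 5
  γ[x; MIN(a)→e](S) → 3
  π[e](γ[x; MIN(a)→e](S)) → 3
  ρ[d/e](π[e](γ[x; MIN(a)→e](S))) → 3
  S → 5
  (ρ[d/e](π[e](γ[x; MIN(a)→e](S))) ⋈[d=a] S) → 4
E2 row counts bottom-up:
  S → 5
  S → 5
  γ[x; MIN(a)→e](S) → 3
  π[e](γ[x; MIN(a)→e](S)) → 3
  ρ[d/e](π[e](γ[x; MIN(a)→e](S))) → 3
  (S ⋈[a=d] ρ[d/e](π[e](γ[x; MIN(a)→e](S)))) → 4
  π[d,a,x]((S ⋈[a=d] ρ[d/e](π[e](γ[x; MIN(a)→e](S))))) → 4

E1 and E2 produce the same multiset:
d | a | x
4 | 4 | t
4 | 4 | t
5 | 5 | s
6 | 6 | q

yes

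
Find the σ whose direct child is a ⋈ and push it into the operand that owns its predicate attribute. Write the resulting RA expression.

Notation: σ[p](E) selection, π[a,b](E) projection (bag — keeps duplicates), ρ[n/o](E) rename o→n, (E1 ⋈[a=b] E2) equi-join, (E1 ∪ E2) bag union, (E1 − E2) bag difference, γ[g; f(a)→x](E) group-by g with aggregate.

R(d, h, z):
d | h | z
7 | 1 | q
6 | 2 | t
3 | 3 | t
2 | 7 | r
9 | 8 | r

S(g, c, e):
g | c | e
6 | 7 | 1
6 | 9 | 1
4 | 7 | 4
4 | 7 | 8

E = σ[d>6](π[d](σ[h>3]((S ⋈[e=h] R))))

σ filters on h, owned by the right side.
E' = σ[d>6](π[d]((S ⋈[e=h] σ[h>3](R))))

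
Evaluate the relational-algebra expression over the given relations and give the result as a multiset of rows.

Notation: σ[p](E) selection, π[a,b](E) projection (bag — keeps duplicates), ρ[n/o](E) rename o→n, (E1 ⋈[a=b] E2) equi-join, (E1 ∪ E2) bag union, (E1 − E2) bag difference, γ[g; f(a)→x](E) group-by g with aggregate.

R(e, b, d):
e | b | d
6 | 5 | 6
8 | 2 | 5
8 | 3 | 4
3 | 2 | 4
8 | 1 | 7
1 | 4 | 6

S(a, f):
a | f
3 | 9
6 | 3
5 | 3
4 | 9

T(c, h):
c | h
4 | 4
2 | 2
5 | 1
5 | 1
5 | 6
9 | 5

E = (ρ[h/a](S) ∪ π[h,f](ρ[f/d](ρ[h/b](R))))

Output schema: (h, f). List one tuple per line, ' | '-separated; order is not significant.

Stepwise |·|:
  S → 4
  ρ[h/a](S) → 4
  R → 6
  ρ[h/b](R) → 6
  ρ[f/d](ρ[h/b](R)) → 6
  π[h,f](ρ[f/d](ρ[h/b](R))) → 6
  (ρ[h/a](S) ∪ π[h,f](ρ[f/d](ρ[h/b](R)))) → 10

== RESULT ==
h | f
1 | 7
2 | 4
2 | 5
3 | 4
3 | 9
4 | 6
4 | 9
5 | 3
5 | 6
6 | 3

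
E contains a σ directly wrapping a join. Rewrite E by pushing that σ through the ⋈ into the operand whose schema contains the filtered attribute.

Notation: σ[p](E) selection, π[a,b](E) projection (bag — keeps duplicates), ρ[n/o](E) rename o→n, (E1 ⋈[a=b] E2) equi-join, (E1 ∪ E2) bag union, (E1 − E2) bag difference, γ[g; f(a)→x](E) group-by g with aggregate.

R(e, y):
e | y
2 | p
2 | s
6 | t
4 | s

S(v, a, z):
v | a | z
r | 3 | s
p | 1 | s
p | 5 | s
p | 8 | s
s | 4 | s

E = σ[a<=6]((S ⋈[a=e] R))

σ filters on a, owned by the left side.
E' = (σ[a<=6](S) ⋈[a=e] R)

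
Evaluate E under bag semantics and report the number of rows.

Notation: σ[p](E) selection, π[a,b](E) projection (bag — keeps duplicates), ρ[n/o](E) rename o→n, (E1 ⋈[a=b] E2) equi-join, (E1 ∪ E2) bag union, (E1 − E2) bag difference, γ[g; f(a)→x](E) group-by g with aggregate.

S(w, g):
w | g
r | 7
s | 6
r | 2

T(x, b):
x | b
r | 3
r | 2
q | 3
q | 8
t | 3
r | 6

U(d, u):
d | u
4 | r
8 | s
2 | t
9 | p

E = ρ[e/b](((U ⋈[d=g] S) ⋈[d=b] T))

Subexpression sizes:
  U → 4
  S → 3
  (U ⋈[d=g] S) → 1
  T → 6
  ((U ⋈[d=g] S) ⋈[d=b] T) → 1
  ρ[e/b](((U ⋈[d=g] S) ⋈[d=b] T)) → 1

|E| = 1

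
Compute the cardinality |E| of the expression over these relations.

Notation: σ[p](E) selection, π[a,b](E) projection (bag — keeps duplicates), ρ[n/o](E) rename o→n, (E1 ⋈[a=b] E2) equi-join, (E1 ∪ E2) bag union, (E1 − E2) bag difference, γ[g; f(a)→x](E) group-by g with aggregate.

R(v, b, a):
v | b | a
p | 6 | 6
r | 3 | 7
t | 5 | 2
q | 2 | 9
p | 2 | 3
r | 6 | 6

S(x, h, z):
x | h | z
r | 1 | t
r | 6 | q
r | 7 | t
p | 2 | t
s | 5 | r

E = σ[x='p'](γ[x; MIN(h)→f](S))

Subexpression sizes:
  S → 5
  γ[x; MIN(h)→f](S) → 3
  σ[x='p'](γ[x; MIN(h)→f](S)) → 1

|E| = 1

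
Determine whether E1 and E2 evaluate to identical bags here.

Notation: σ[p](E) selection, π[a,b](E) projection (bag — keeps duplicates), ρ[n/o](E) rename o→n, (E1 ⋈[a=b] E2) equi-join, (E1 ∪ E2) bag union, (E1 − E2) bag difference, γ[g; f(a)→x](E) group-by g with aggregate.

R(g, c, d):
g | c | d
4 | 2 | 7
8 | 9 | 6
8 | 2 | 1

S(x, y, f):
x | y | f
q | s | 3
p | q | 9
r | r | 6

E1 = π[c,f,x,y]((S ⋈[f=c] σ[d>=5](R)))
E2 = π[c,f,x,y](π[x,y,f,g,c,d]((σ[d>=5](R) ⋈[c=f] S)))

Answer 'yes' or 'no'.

E1 subexpression sizes:
  S → 3
  R → 3
  σ[d>=5](R) → 2
  (S ⋈[f=c] σ[d>=5](R)) → 1
  π[c,f,x,y]((S ⋈[f=c] σ[d>=5](R))) → 1
E2 subexpression sizes:
  R → 3
  σ[d>=5](R) → 2
  S → 3
  (σ[d>=5](R) ⋈[c=f] S) → 1
  π[x,y,f,g,c,d]((σ[d>=5](R) ⋈[c=f] S)) → 1
  π[c,f,x,y](π[x,y,f,g,c,d]((σ[d>=5](R) ⋈[c=f] S))) → 1

E1 and E2 produce the same multiset:
c | f | x | y
9 | 9 | p | q

yes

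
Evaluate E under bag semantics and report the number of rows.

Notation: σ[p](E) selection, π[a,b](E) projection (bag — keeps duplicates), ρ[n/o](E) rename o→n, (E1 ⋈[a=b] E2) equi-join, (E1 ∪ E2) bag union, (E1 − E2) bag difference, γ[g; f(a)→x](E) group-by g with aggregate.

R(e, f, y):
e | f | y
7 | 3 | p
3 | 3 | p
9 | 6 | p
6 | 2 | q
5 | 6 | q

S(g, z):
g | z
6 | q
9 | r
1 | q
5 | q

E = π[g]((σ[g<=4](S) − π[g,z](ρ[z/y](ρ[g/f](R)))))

Per-node cardinality:
  S → 4
  σ[g<=4](S) → 1
  R → 5
  ρ[g/f](R) → 5
  ρ[z/y](ρ[g/f](R)) → 5
  π[g,z](ρ[z/y](ρ[g/f](R))) → 5
  (σ[g<=4](S) − π[g,z](ρ[z/y](ρ[g/f](R)))) → 1
  π[g]((σ[g<=4](S) − π[g,z](ρ[z/y](ρ[g/f](R))))) → 1

|E| = 1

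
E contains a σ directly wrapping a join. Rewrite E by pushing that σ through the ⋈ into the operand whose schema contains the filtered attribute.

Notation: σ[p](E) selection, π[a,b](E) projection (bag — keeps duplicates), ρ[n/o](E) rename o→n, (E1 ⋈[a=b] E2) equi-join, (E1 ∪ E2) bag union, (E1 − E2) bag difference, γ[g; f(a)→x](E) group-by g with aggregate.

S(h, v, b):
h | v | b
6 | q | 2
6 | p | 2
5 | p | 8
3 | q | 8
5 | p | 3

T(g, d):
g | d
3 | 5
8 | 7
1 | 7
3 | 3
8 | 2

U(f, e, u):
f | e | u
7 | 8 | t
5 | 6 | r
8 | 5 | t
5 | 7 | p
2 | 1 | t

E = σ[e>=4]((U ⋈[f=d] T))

σ filters on e, owned by the left side.
E' = (σ[e>=4](U) ⋈[f=d] T)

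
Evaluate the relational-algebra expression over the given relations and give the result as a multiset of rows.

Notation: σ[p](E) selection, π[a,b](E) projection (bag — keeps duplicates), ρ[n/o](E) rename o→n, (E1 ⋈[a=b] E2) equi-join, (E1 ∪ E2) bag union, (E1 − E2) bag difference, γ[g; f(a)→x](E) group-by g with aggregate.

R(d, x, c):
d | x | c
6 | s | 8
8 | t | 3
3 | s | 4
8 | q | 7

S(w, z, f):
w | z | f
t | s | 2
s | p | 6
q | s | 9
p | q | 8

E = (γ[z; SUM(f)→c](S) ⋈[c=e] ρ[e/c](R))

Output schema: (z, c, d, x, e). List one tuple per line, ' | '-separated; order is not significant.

Row counts bottom-up:
  S → 4
  γ[z; SUM(f)→c](S) → 3
  R → 4
  ρ[e/c](R) → 4
  (γ[z; SUM(f)→c](S) ⋈[c=e] ρ[e/c](R)) → 1

== RESULT ==
z | c | d | x | e
q | 8 | 6 | s | 8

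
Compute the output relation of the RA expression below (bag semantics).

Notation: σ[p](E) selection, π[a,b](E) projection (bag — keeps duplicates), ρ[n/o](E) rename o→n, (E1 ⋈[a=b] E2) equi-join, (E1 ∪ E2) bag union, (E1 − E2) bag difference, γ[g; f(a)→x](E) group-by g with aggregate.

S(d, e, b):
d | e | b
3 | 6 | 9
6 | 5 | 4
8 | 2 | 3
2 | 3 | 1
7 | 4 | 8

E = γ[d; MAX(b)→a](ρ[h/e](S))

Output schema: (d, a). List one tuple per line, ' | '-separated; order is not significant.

Subexpression sizes:
  S → 5
  ρ[h/e](S) → 5
  γ[d; MAX(b)→a](ρ[h/e](S)) → 5

== RESULT ==
d | a
2 | 1
3 | 9
6 | 4
7 | 8
8 | 3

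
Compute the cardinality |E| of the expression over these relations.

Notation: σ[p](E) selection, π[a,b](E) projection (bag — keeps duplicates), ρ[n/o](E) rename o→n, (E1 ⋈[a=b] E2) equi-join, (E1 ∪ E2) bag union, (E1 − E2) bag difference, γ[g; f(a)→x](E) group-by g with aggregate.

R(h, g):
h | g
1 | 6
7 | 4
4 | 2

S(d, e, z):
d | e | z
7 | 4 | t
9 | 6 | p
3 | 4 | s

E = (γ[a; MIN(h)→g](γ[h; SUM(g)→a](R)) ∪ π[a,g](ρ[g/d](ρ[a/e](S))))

Row counts bottom-up:
  R → 3
  γ[h; SUM(g)→a](R) → 3
  γ[a; MIN(h)→g](γ[h; SUM(g)→a](R)) → 3
  S → 3
  ρ[a/e](S) → 3
  ρ[g/d](ρ[a/e](S)) → 3
  π[a,g](ρ[g/d](ρ[a/e](S))) → 3
  (γ[a; MIN(h)→g](γ[h; SUM(g)→a](R)) ∪ π[a,g](ρ[g/d](ρ[a/e](S)))) → 6

|E| = 6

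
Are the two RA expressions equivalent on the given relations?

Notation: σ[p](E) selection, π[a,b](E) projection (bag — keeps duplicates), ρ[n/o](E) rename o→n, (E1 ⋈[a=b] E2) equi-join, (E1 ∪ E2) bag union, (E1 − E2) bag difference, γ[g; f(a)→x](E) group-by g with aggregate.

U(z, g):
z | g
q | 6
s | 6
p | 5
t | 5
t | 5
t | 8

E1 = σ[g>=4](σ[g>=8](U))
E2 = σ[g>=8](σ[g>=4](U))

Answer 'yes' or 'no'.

E1 row counts bottom-up:
  U → 6
  σ[g>=8](U) → 1
  σ[g>=4](σ[g>=8](U)) → 1
E2 row counts bottom-up:
  U → 6
  σ[g>=4](U) → 6
  σ[g>=8](σ[g>=4](U)) → 1

E1 and E2 produce the same multiset:
z | g
t | 8

yes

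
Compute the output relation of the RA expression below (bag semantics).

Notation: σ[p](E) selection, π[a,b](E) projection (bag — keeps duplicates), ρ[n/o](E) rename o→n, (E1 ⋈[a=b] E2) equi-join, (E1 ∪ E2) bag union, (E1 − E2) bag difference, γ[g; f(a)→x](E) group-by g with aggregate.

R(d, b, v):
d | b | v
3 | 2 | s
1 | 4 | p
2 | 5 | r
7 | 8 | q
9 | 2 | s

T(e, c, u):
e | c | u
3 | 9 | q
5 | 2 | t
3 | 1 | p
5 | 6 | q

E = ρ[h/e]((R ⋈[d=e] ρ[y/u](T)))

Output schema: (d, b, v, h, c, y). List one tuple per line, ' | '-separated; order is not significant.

Subexpression sizes:
  R → 5
  T → 4
  ρ[y/u](T) → 4
  (R ⋈[d=e] ρ[y/u](T)) → 2
  ρ[h/e]((R ⋈[d=e] ρ[y/u](T))) → 2

== RESULT ==
d | b | v | h | c | y
3 | 2 | s | 3 | 1 | p
3 | 2 | s | 3 | 9 | q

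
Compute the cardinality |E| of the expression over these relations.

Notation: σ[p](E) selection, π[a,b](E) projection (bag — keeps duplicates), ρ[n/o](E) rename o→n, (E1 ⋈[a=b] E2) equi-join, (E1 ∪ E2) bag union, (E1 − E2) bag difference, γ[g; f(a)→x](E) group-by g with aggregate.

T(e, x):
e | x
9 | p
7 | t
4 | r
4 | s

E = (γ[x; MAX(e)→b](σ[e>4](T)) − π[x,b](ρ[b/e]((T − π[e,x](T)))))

Subexpression sizes:
  T → 4
  σ[e>4](T) → 2
  γ[x; MAX(e)→b](σ[e>4](T)) → 2
  T → 4
  T → 4
  π[e,x](T) → 4
  (T − π[e,x](T)) → 0
  ρ[b/e]((T − π[e,x](T))) → 0
  π[x,b](ρ[b/e]((T − π[e,x](T)))) → 0
  (γ[x; MAX(e)→b](σ[e>4](T)) − π[x,b](ρ[b/e]((T − π[e,x](T))))) → 2

|E| = 2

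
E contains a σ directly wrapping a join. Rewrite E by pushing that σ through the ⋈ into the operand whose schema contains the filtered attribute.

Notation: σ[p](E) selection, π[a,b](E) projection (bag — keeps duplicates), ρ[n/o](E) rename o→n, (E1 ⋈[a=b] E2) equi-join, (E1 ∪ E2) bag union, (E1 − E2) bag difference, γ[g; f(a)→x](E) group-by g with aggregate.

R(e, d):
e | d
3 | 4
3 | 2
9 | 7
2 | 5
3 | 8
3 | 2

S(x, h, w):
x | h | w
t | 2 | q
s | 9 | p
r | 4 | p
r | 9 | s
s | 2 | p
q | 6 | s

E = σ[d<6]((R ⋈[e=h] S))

σ filters on d, owned by the left side.
E' = (σ[d<6](R) ⋈[e=h] S)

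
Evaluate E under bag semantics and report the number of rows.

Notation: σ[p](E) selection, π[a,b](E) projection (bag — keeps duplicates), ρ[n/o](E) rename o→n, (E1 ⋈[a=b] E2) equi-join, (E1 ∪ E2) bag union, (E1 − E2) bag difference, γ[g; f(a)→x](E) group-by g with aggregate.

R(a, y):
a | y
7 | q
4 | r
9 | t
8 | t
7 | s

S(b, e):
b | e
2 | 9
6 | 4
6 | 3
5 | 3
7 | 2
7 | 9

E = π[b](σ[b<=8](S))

Per-node cardinality:
  S → 6
  σ[b<=8](S) → 6
  π[b](σ[b<=8](S)) → 6

|E| = 6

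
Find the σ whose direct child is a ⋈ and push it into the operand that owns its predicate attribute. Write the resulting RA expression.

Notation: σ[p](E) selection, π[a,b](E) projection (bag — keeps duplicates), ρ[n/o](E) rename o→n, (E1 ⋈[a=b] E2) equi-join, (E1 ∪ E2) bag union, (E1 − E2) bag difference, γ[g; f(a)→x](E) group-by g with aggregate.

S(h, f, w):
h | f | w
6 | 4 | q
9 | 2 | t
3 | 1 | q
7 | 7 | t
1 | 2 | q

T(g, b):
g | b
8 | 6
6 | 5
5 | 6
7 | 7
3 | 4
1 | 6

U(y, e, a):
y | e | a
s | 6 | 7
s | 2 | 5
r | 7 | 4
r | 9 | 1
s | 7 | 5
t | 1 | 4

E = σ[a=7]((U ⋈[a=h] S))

σ filters on a, owned by the left side.
E' = (σ[a=7](U) ⋈[a=h] S)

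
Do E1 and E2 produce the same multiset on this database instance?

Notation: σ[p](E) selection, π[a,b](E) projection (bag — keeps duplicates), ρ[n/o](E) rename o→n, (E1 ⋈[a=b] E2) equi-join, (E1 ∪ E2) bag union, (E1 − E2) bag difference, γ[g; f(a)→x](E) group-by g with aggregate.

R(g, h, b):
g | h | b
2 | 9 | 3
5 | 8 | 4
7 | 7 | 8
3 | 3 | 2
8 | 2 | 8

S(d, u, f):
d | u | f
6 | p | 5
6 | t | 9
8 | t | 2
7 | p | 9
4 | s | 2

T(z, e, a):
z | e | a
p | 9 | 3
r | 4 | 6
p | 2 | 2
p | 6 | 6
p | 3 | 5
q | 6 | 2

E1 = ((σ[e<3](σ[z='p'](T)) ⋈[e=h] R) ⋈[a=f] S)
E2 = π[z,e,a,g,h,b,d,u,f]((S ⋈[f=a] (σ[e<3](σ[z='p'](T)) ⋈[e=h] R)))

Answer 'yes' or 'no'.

E1 per-node cardinality:
  T → 6
  σ[z='p'](T) → 4
  σ[e<3](σ[z='p'](T)) → 1
  R → 5
  (σ[e<3](σ[z='p'](T)) ⋈[e=h] R) → 1
  S → 5
  ((σ[e<3](σ[z='p'](T)) ⋈[e=h] R) ⋈[a=f] S) → 2
E2 per-node cardinality:
  S → 5
  T → 6
  σ[z='p'](T) → 4
  σ[e<3](σ[z='p'](T)) → 1
  R → 5
  (σ[e<3](σ[z='p'](T)) ⋈[e=h] R) → 1
  (S ⋈[f=a] (σ[e<3](σ[z='p'](T)) ⋈[e=h] R)) → 2
  π[z,e,a,g,h,b,d,u,f]((S ⋈[f=a] (σ[e<3](σ[z='p'](T)) ⋈[e=h] R))) → 2

E1 and E2 produce the same multiset:
z | e | a | g | h | b | d | u | f
p | 2 | 2 | 8 | 2 | 8 | 4 | s | 2
p | 2 | 2 | 8 | 2 | 8 | 8 | t | 2

yes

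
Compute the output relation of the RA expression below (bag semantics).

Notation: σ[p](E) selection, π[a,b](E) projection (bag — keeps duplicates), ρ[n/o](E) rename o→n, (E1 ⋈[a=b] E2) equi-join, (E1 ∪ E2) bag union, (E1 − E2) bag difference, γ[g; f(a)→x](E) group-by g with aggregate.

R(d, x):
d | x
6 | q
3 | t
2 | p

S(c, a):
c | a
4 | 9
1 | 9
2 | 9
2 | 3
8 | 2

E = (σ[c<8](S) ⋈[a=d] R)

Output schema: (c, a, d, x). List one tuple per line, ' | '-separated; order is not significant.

Per-node cardinality:
  S → 5
  σ[c<8](S) → 4
  R → 3
  (σ[c<8](S) ⋈[a=d] R) → 1

== RESULT ==
c | a | d | x
2 | 3 | 3 | t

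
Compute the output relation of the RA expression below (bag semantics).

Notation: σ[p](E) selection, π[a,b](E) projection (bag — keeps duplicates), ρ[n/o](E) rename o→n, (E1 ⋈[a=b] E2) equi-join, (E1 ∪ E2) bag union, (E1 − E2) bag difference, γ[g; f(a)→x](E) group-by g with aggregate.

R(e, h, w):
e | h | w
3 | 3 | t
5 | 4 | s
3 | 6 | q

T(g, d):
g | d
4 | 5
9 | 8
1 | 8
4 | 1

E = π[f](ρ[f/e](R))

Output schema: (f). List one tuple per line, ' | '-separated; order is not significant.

Stepwise |·|:
  R → 3
  ρ[f/e](R) → 3
  π[f](ρ[f/e](R)) → 3

== RESULT ==
f
3
3
5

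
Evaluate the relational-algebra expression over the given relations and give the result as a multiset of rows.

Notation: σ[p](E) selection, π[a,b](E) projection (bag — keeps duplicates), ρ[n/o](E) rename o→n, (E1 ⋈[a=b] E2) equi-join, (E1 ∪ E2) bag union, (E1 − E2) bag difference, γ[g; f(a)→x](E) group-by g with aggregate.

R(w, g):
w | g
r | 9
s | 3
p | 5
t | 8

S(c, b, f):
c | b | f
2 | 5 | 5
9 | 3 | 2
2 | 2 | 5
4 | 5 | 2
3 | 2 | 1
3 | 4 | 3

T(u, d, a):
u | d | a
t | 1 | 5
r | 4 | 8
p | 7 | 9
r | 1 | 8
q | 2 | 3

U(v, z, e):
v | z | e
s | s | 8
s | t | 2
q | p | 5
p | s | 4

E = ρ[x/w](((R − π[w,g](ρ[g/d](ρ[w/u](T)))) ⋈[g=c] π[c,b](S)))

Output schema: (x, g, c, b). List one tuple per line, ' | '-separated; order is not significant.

Per-node cardinality:
  R → 4
  T → 5
  ρ[w/u](T) → 5
  ρ[g/d](ρ[w/u](T)) → 5
  π[w,g](ρ[g/d](ρ[w/u](T))) → 5
  (R − π[w,g](ρ[g/d](ρ[w/u](T)))) → 4
  S → 6
  π[c,b](S) → 6
  ((R − π[w,g](ρ[g/d](ρ[w/u](T)))) ⋈[g=c] π[c,b](S)) → 3
  ρ[x/w](((R − π[w,g](ρ[g/d](ρ[w/u](T)))) ⋈[g=c] π[c,b](S))) → 3

== RESULT ==
x | g | c | b
r | 9 | 9 | 3
s | 3 | 3 | 2
s | 3 | 3 | 4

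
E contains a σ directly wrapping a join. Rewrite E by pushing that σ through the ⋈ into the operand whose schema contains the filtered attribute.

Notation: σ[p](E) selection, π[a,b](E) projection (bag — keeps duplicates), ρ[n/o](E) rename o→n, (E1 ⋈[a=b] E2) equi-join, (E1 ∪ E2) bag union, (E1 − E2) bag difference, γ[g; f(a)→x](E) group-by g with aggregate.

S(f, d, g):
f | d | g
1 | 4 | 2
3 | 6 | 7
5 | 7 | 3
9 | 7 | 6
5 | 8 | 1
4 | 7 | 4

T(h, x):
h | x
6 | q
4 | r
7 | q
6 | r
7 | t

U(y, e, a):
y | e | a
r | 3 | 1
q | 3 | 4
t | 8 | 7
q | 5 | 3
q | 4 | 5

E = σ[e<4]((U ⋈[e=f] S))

σ filters on e, owned by the left side.
E' = (σ[e<4](U) ⋈[e=f] S)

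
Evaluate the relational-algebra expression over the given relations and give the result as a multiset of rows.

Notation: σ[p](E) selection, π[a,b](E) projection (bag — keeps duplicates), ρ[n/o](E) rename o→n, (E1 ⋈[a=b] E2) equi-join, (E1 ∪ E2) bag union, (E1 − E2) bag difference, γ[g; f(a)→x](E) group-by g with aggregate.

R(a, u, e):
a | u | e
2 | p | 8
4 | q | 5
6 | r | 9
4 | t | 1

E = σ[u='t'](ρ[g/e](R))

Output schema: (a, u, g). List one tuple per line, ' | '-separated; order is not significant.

Per-node cardinality:
  R → 4
  ρ[g/e](R) → 4
  σ[u='t'](ρ[g/e](R)) → 1

== RESULT ==
a | u | g
4 | t | 1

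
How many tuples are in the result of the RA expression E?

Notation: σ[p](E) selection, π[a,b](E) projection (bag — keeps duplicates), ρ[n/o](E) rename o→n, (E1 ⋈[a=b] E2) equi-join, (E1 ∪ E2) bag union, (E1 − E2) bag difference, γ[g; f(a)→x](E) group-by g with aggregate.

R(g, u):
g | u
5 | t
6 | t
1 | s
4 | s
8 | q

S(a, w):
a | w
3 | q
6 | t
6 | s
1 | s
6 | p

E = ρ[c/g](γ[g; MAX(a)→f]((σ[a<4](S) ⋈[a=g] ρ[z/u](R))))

Stepwise |·|:
  S → 5
  σ[a<4](S) → 2
  R → 5
  ρ[z/u](R) → 5
  (σ[a<4](S) ⋈[a=g] ρ[z/u](R)) → 1
  γ[g; MAX(a)→f]((σ[a<4](S) ⋈[a=g] ρ[z/u](R))) → 1
  ρ[c/g](γ[g; MAX(a)→f]((σ[a<4](S) ⋈[a=g] ρ[z/u](R)))) → 1

|E| = 1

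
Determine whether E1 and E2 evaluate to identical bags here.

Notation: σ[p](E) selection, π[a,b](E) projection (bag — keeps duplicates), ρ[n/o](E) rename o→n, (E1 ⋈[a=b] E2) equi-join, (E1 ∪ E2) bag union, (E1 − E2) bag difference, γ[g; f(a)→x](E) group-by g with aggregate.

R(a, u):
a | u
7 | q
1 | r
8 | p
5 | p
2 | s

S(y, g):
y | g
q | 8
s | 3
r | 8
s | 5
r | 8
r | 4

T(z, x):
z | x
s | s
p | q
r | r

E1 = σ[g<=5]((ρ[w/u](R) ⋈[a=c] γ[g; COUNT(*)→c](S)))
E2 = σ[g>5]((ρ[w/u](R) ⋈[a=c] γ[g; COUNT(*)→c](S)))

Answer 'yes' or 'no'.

E1 per-node cardinality:
  R → 5
  ρ[w/u](R) → 5
  S → 6
  γ[g; COUNT(*)→c](S) → 4
  (ρ[w/u](R) ⋈[a=c] γ[g; COUNT(*)→c](S)) → 3
  σ[g<=5]((ρ[w/u](R) ⋈[a=c] γ[g; COUNT(*)→c](S))) → 3
E2 per-node cardinality:
  R → 5
  ρ[w/u](R) → 5
  S → 6
  γ[g; COUNT(*)→c](S) → 4
  (ρ[w/u](R) ⋈[a=c] γ[g; COUNT(*)→c](S)) → 3
  σ[g>5]((ρ[w/u](R) ⋈[a=c] γ[g; COUNT(*)→c](S))) → 0

E1 result:
a | w | g | c
1 | r | 3 | 1
1 | r | 4 | 1
1 | r | 5 | 1
E2 result:
a | w | g | c
(0 rows)
Witness: (1, 'r', 5, 1) appears 1× in E1 but 0× in E2.

no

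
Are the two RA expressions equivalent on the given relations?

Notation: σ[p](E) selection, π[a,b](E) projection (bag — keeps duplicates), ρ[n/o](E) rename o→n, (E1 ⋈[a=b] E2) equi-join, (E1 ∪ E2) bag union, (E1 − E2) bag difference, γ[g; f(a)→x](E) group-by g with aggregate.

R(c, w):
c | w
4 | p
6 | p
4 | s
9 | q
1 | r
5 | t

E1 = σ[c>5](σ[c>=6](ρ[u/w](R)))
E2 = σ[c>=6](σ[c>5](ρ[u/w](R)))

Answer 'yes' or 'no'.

E1 subexpression sizes:
  R → 6
  ρ[u/w](R) → 6
  σ[c>=6](ρ[u/w](R)) → 2
  σ[c>5](σ[c>=6](ρ[u/w](R))) → 2
E2 subexpression sizes:
  R → 6
  ρ[u/w](R) → 6
  σ[c>5](ρ[u/w](R)) → 2
  σ[c>=6](σ[c>5](ρ[u/w](R))) → 2

E1 and E2 produce the same multiset:
c | u
6 | p
9 | q

yes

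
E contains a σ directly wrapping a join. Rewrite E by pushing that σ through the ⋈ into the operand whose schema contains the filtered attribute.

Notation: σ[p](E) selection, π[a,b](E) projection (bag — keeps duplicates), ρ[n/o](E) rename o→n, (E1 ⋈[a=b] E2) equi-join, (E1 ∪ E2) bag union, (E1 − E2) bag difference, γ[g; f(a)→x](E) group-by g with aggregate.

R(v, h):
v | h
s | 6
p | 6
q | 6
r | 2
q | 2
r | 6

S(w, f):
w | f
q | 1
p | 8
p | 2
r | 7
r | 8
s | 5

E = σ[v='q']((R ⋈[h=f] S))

σ filters on v, owned by the left side.
E' = (σ[v='q'](R) ⋈[h=f] S)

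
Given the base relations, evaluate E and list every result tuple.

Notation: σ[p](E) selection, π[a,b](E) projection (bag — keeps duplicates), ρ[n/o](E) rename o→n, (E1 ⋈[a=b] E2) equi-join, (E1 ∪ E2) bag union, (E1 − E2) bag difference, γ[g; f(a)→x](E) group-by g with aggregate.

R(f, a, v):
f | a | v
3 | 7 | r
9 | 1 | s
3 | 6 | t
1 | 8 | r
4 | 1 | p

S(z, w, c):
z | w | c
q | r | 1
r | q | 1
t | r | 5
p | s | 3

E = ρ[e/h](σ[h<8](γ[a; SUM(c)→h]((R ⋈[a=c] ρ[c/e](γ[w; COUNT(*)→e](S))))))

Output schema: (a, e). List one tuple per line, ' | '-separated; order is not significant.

Stepwise |·|:
  R → 5
  S → 4
  γ[w; COUNT(*)→e](S) → 3
  ρ[c/e](γ[w; COUNT(*)→e](S)) → 3
  (R ⋈[a=c] ρ[c/e](γ[w; COUNT(*)→e](S))) → 4
  γ[a; SUM(c)→h]((R ⋈[a=c] ρ[c/e](γ[w; COUNT(*)→e](S)))) → 1
  σ[h<8](γ[a; SUM(c)→h]((R ⋈[a=c] ρ[c/e](γ[w; COUNT(*)→e](S))))) → 1
  ρ[e/h](σ[h<8](γ[a; SUM(c)→h]((R ⋈[a=c] ρ[c/e](γ[w; COUNT(*)→e](S)))))) → 1

== RESULT ==
a | e
1 | 4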